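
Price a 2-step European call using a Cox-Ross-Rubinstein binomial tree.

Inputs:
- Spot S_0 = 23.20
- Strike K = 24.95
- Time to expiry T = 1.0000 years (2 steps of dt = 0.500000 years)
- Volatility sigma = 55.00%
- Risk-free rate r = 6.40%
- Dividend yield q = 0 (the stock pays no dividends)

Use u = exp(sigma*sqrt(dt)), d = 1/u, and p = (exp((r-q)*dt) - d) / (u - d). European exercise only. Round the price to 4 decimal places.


dt = T/N = 0.500000
u = exp(sigma*sqrt(dt)) = 1.475370; d = 1/u = 0.677796
p = (exp((r-q)*dt) - d) / (u - d) = 0.444751
Discount per step: exp(-r*dt) = 0.968507
Stock lattice S(k, i) with i counting down-moves:
  k=0: S(0,0) = 23.2000
  k=1: S(1,0) = 34.2286; S(1,1) = 15.7249
  k=2: S(2,0) = 50.4998; S(2,1) = 23.2000; S(2,2) = 10.6583
Terminal payoffs V(N, i) = max(S_T - K, 0):
  V(2,0) = 25.549818; V(2,1) = 0.000000; V(2,2) = 0.000000
Backward induction: V(k, i) = exp(-r*dt) * [p * V(k+1, i) + (1-p) * V(k+1, i+1)].
  V(1,0) = exp(-r*dt) * [p*25.549818 + (1-p)*0.000000] = 11.005427
  V(1,1) = exp(-r*dt) * [p*0.000000 + (1-p)*0.000000] = 0.000000
  V(0,0) = exp(-r*dt) * [p*11.005427 + (1-p)*0.000000] = 4.740520

Answer: Price = V(0,0) = 4.7405


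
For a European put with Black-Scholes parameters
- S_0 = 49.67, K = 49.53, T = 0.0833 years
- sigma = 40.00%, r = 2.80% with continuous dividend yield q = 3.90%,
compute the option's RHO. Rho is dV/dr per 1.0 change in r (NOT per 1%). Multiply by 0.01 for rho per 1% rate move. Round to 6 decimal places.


Answer: Rho = -2.125774

Derivation:
d1 = 0.0742356724; d2 = -0.0412112851
phi(d1) = 0.3978445210; exp(-qT) = 0.9967565713; exp(-rT) = 0.9976703179
N(-d2) = 0.5164362714
Rho = -K*T*exp(-rT)*N(-d2) = -49.5300 * 0.0833 * 0.9976703179 * 0.5164362714 = -2.125774


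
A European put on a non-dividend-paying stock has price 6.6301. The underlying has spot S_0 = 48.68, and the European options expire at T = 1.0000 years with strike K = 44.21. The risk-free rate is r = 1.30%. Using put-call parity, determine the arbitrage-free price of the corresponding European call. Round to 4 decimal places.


Put-call parity: C - P = S_0 * exp(-qT) - K * exp(-rT).
S_0 * exp(-qT) = 48.6800 * 1.00000000 = 48.68000000
K * exp(-rT) = 44.2100 * 0.98708414 = 43.63898961
C = P + S*exp(-qT) - K*exp(-rT)
C = 6.6301 + 48.68000000 - 43.63898961 = 11.6711

Answer: Call price = 11.6711


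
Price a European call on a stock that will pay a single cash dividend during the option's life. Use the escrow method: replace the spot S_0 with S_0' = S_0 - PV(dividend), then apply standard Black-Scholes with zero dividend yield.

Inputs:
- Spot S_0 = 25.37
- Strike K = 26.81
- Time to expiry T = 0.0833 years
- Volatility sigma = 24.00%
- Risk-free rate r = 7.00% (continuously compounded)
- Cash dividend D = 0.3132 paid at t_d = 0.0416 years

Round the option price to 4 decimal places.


Answer: Price = 0.1825

Derivation:
PV(D) = D * exp(-r * t_d) = 0.3132 * 0.99709224 = 0.31228929
S_0' = S_0 - PV(D) = 25.3700 - 0.31228929 = 25.05771071
d1 = (ln(S_0'/K) + (r + sigma^2/2)*T) / (sigma*sqrt(T)) = -0.85700713
d2 = d1 - sigma*sqrt(T) = -0.92627530
exp(-rT) = 0.99418597
N(d1) = 0.19572047; N(d2) = 0.17715146
C = S_0' * N(d1) - K * exp(-rT) * N(d2) = 25.05771071 * 0.19572047 - 26.8100 * 0.99418597 * 0.17715146 = 0.1825


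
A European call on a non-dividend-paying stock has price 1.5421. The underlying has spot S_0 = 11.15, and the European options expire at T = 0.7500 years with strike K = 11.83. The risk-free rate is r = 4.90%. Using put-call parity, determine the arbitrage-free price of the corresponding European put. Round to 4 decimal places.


Answer: Put price = 1.7952

Derivation:
Put-call parity: C - P = S_0 * exp(-qT) - K * exp(-rT).
S_0 * exp(-qT) = 11.1500 * 1.00000000 = 11.15000000
K * exp(-rT) = 11.8300 * 0.96391708 = 11.40313911
P = C - S*exp(-qT) + K*exp(-rT)
P = 1.5421 - 11.15000000 + 11.40313911 = 1.7952


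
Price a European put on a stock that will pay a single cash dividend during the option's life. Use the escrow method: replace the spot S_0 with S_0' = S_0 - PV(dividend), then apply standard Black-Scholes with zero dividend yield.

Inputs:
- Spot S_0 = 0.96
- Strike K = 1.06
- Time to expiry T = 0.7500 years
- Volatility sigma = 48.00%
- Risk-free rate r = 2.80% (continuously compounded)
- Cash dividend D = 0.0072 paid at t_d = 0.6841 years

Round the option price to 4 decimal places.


PV(D) = D * exp(-r * t_d) = 0.0072 * 0.98102749 = 0.00706340
S_0' = S_0 - PV(D) = 0.9600 - 0.00706340 = 0.95293660
d1 = (ln(S_0'/K) + (r + sigma^2/2)*T) / (sigma*sqrt(T)) = 0.00222326
d2 = d1 - sigma*sqrt(T) = -0.41346894
exp(-rT) = 0.97921896
N(-d1) = 0.49911305; N(-d2) = 0.66036846
P = K * exp(-rT) * N(-d2) - S_0' * N(-d1) = 1.0600 * 0.97921896 * 0.66036846 - 0.95293660 * 0.49911305 = 0.2098

Answer: Price = 0.2098


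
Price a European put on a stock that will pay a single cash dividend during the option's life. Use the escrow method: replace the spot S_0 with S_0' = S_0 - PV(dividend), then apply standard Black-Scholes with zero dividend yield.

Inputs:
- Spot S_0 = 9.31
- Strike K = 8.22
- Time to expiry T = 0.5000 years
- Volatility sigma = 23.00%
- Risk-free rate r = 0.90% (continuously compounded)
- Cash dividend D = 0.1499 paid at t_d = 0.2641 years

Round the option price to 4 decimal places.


Answer: Price = 0.2030

Derivation:
PV(D) = D * exp(-r * t_d) = 0.1499 * 0.99762592 = 0.14954413
S_0' = S_0 - PV(D) = 9.3100 - 0.14954413 = 9.16045587
d1 = (ln(S_0'/K) + (r + sigma^2/2)*T) / (sigma*sqrt(T)) = 0.77505505
d2 = d1 - sigma*sqrt(T) = 0.61242049
exp(-rT) = 0.99551011
N(-d1) = 0.21915357; N(-d2) = 0.27012980
P = K * exp(-rT) * N(-d2) - S_0' * N(-d1) = 8.2200 * 0.99551011 * 0.27012980 - 9.16045587 * 0.21915357 = 0.2030


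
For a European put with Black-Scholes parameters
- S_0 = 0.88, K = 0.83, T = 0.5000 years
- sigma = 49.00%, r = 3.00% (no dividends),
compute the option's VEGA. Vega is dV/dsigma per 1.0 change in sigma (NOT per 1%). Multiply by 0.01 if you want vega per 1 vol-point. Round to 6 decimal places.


Answer: Vega = 0.230479

Derivation:
d1 = 0.3853622477; d2 = 0.0388799249
phi(d1) = 0.3703930410; exp(-qT) = 1.0000000000; exp(-rT) = 0.9851119396
Vega = S * exp(-qT) * phi(d1) * sqrt(T) = 0.8800 * 1.0000000000 * 0.3703930410 * 0.7071067812 = 0.230479


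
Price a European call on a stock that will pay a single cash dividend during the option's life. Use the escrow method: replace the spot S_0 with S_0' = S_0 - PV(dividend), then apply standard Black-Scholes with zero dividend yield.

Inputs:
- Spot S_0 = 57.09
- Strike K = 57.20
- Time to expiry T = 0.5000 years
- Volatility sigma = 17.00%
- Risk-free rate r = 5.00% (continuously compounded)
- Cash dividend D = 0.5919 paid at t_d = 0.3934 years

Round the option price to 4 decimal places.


PV(D) = D * exp(-r * t_d) = 0.5919 * 0.98052219 = 0.58037109
S_0' = S_0 - PV(D) = 57.0900 - 0.58037109 = 56.50962891
d1 = (ln(S_0'/K) + (r + sigma^2/2)*T) / (sigma*sqrt(T)) = 0.16706145
d2 = d1 - sigma*sqrt(T) = 0.04685330
exp(-rT) = 0.97530991
N(d1) = 0.56633915; N(d2) = 0.51868493
C = S_0' * N(d1) - K * exp(-rT) * N(d2) = 56.50962891 * 0.56633915 - 57.2000 * 0.97530991 * 0.51868493 = 3.0674

Answer: Price = 3.0674


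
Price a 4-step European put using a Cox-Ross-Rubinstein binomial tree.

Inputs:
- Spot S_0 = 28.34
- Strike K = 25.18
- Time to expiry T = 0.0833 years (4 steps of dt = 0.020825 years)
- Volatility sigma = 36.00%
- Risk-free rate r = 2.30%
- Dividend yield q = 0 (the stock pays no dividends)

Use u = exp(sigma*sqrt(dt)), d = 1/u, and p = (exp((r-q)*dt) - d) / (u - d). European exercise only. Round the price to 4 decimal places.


Answer: Price = V(0,0) = 0.1438

Derivation:
dt = T/N = 0.020825
u = exp(sigma*sqrt(dt)) = 1.053324; d = 1/u = 0.949375
p = (exp((r-q)*dt) - d) / (u - d) = 0.491624
Discount per step: exp(-r*dt) = 0.999521
Stock lattice S(k, i) with i counting down-moves:
  k=0: S(0,0) = 28.3400
  k=1: S(1,0) = 29.8512; S(1,1) = 26.9053
  k=2: S(2,0) = 31.4430; S(2,1) = 28.3400; S(2,2) = 25.5432
  k=3: S(3,0) = 33.1197; S(3,1) = 29.8512; S(3,2) = 26.9053; S(3,3) = 24.2501
  k=4: S(4,0) = 34.8858; S(4,1) = 31.4430; S(4,2) = 28.3400; S(4,3) = 25.5432; S(4,4) = 23.0224
Terminal payoffs V(N, i) = max(K - S_T, 0):
  V(4,0) = 0.000000; V(4,1) = 0.000000; V(4,2) = 0.000000; V(4,3) = 0.000000; V(4,4) = 2.157553
Backward induction: V(k, i) = exp(-r*dt) * [p * V(k+1, i) + (1-p) * V(k+1, i+1)].
  V(3,0) = exp(-r*dt) * [p*0.000000 + (1-p)*0.000000] = 0.000000
  V(3,1) = exp(-r*dt) * [p*0.000000 + (1-p)*0.000000] = 0.000000
  V(3,2) = exp(-r*dt) * [p*0.000000 + (1-p)*0.000000] = 0.000000
  V(3,3) = exp(-r*dt) * [p*0.000000 + (1-p)*2.157553] = 1.096323
  V(2,0) = exp(-r*dt) * [p*0.000000 + (1-p)*0.000000] = 0.000000
  V(2,1) = exp(-r*dt) * [p*0.000000 + (1-p)*0.000000] = 0.000000
  V(2,2) = exp(-r*dt) * [p*0.000000 + (1-p)*1.096323] = 0.557077
  V(1,0) = exp(-r*dt) * [p*0.000000 + (1-p)*0.000000] = 0.000000
  V(1,1) = exp(-r*dt) * [p*0.000000 + (1-p)*0.557077] = 0.283069
  V(0,0) = exp(-r*dt) * [p*0.000000 + (1-p)*0.283069] = 0.143837


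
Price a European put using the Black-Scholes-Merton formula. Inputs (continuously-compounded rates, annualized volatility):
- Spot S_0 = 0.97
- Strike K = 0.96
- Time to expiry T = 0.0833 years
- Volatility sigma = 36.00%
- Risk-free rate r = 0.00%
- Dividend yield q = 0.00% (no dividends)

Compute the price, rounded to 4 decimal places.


d1 = (ln(S/K) + (r - q + 0.5*sigma^2) * T) / (sigma * sqrt(T)) = 0.15168704
d2 = d1 - sigma * sqrt(T) = 0.04778478
exp(-rT) = 1.00000000; exp(-qT) = 1.00000000
P = K * exp(-rT) * N(-d2) - S_0 * exp(-qT) * N(-d1)
N(-d1) = 0.43971689; N(-d2) = 0.48094388
P = 0.9600 * 1.00000000 * 0.48094388 - 0.9700 * 1.00000000 * 0.43971689 = 0.0352

Answer: Price = 0.0352


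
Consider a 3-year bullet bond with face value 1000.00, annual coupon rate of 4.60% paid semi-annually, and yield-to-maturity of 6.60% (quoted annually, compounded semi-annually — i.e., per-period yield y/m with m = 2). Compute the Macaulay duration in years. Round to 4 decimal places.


Answer: Macaulay duration = 2.8309 years

Derivation:
Coupon per period c = face * coupon_rate / m = 23.000000
Periods per year m = 2; per-period yield y/m = 0.033000
Number of cashflows N = 6
Cashflows (t years, CF_t, discount factor 1/(1+y/m)^(m*t), PV):
  t = 0.5000: CF_t = 23.000000, DF = 0.968054, PV = 22.265247
  t = 1.0000: CF_t = 23.000000, DF = 0.937129, PV = 21.553966
  t = 1.5000: CF_t = 23.000000, DF = 0.907192, PV = 20.865408
  t = 2.0000: CF_t = 23.000000, DF = 0.878211, PV = 20.198846
  t = 2.5000: CF_t = 23.000000, DF = 0.850156, PV = 19.553578
  t = 3.0000: CF_t = 1023.000000, DF = 0.822997, PV = 841.925580
Price P = sum_t PV_t = 946.362623
Macaulay numerator sum_t t * PV_t:
  t * PV_t at t = 0.5000: 11.132623
  t * PV_t at t = 1.0000: 21.553966
  t * PV_t at t = 1.5000: 31.298111
  t * PV_t at t = 2.0000: 40.397691
  t * PV_t at t = 2.5000: 48.883944
  t * PV_t at t = 3.0000: 2525.776739
Macaulay duration D = (sum_t t * PV_t) / P = 2679.043075 / 946.362623 = 2.830884


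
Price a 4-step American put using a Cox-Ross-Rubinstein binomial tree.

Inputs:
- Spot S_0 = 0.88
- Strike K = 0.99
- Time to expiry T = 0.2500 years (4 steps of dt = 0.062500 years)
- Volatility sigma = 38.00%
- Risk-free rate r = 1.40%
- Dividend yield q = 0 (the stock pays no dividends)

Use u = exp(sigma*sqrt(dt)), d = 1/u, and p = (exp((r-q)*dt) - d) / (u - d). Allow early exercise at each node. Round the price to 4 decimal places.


dt = T/N = 0.062500
u = exp(sigma*sqrt(dt)) = 1.099659; d = 1/u = 0.909373
p = (exp((r-q)*dt) - d) / (u - d) = 0.480868
Discount per step: exp(-r*dt) = 0.999125
Stock lattice S(k, i) with i counting down-moves:
  k=0: S(0,0) = 0.8800
  k=1: S(1,0) = 0.9677; S(1,1) = 0.8002
  k=2: S(2,0) = 1.0641; S(2,1) = 0.8800; S(2,2) = 0.7277
  k=3: S(3,0) = 1.1702; S(3,1) = 0.9677; S(3,2) = 0.8002; S(3,3) = 0.6618
  k=4: S(4,0) = 1.2868; S(4,1) = 1.0641; S(4,2) = 0.8800; S(4,3) = 0.7277; S(4,4) = 0.6018
Terminal payoffs V(N, i) = max(K - S_T, 0):
  V(4,0) = 0.000000; V(4,1) = 0.000000; V(4,2) = 0.110000; V(4,3) = 0.262276; V(4,4) = 0.388202
Backward induction: V(k, i) = exp(-r*dt) * [p * V(k+1, i) + (1-p) * V(k+1, i+1)]; then take max(V_cont, immediate exercise) for American.
  V(3,0) = exp(-r*dt) * [p*0.000000 + (1-p)*0.000000] = 0.000000; exercise = 0.000000; V(3,0) = max -> 0.000000
  V(3,1) = exp(-r*dt) * [p*0.000000 + (1-p)*0.110000] = 0.057055; exercise = 0.022300; V(3,1) = max -> 0.057055
  V(3,2) = exp(-r*dt) * [p*0.110000 + (1-p)*0.262276] = 0.188886; exercise = 0.189752; V(3,2) = max -> 0.189752
  V(3,3) = exp(-r*dt) * [p*0.262276 + (1-p)*0.388202] = 0.327362; exercise = 0.328227; V(3,3) = max -> 0.328227
  V(2,0) = exp(-r*dt) * [p*0.000000 + (1-p)*0.057055] = 0.029593; exercise = 0.000000; V(2,0) = max -> 0.029593
  V(2,1) = exp(-r*dt) * [p*0.057055 + (1-p)*0.189752] = 0.125832; exercise = 0.110000; V(2,1) = max -> 0.125832
  V(2,2) = exp(-r*dt) * [p*0.189752 + (1-p)*0.328227] = 0.261410; exercise = 0.262276; V(2,2) = max -> 0.262276
  V(1,0) = exp(-r*dt) * [p*0.029593 + (1-p)*0.125832] = 0.079484; exercise = 0.022300; V(1,0) = max -> 0.079484
  V(1,1) = exp(-r*dt) * [p*0.125832 + (1-p)*0.262276] = 0.196492; exercise = 0.189752; V(1,1) = max -> 0.196492
  V(0,0) = exp(-r*dt) * [p*0.079484 + (1-p)*0.196492] = 0.140104; exercise = 0.110000; V(0,0) = max -> 0.140104

Answer: Price = V(0,0) = 0.1401


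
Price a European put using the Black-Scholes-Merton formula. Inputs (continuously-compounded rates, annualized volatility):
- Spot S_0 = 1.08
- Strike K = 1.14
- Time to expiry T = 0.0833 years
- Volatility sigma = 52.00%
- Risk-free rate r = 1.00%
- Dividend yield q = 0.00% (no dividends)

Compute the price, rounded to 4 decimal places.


Answer: Price = 0.1000

Derivation:
d1 = (ln(S/K) + (r - q + 0.5*sigma^2) * T) / (sigma * sqrt(T)) = -0.27966264
d2 = d1 - sigma * sqrt(T) = -0.42974369
exp(-rT) = 0.99916735; exp(-qT) = 1.00000000
P = K * exp(-rT) * N(-d2) - S_0 * exp(-qT) * N(-d1)
N(-d1) = 0.61013183; N(-d2) = 0.66630895
P = 1.1400 * 0.99916735 * 0.66630895 - 1.0800 * 1.00000000 * 0.61013183 = 0.1000


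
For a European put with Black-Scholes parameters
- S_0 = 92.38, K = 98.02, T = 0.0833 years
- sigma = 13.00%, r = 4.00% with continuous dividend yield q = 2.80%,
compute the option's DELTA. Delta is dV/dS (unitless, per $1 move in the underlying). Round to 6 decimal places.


d1 = -1.5340391471; d2 = -1.5715594083
phi(d1) = 0.1229993036; exp(-qT) = 0.9976703179; exp(-rT) = 0.9966735450
N(-d1) = 0.9374899888
Delta = -exp(-qT) * N(-d1) = -0.9976703179 * 0.9374899888 = -0.935306

Answer: Delta = -0.935306


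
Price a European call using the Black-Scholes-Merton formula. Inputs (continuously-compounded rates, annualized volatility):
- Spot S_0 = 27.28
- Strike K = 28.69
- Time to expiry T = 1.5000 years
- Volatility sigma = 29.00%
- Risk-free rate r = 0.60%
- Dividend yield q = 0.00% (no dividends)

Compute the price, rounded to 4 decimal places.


d1 = (ln(S/K) + (r - q + 0.5*sigma^2) * T) / (sigma * sqrt(T)) = 0.06104073
d2 = d1 - sigma * sqrt(T) = -0.29413528
exp(-rT) = 0.99104038; exp(-qT) = 1.00000000
C = S_0 * exp(-qT) * N(d1) - K * exp(-rT) * N(d2)
N(d1) = 0.52433661; N(d2) = 0.38432727
C = 27.2800 * 1.00000000 * 0.52433661 - 28.6900 * 0.99104038 * 0.38432727 = 3.3763

Answer: Price = 3.3763


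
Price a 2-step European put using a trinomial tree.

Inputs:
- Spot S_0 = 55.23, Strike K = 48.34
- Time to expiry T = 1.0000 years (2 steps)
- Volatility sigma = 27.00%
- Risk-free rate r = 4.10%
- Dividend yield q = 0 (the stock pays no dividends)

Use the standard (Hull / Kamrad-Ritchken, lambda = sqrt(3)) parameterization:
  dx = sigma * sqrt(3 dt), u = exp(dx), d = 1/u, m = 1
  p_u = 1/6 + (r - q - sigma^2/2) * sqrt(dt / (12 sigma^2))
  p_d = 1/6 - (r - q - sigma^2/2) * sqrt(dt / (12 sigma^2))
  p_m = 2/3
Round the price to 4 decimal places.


Answer: Price = V(0,0) = 2.3164

Derivation:
dt = T/N = 0.500000; dx = sigma*sqrt(3*dt) = 0.330681
u = exp(dx) = 1.391916; d = 1/u = 0.718434
p_u = 0.170107, p_m = 0.666667, p_d = 0.163227
Discount per step: exp(-r*dt) = 0.979709
Stock lattice S(k, j) with j the centered position index:
  k=0: S(0,+0) = 55.2300
  k=1: S(1,-1) = 39.6791; S(1,+0) = 55.2300; S(1,+1) = 76.8755
  k=2: S(2,-2) = 28.5068; S(2,-1) = 39.6791; S(2,+0) = 55.2300; S(2,+1) = 76.8755; S(2,+2) = 107.0042
Terminal payoffs V(N, j) = max(K - S_T, 0):
  V(2,-2) = 19.833160; V(2,-1) = 8.660877; V(2,+0) = 0.000000; V(2,+1) = 0.000000; V(2,+2) = 0.000000
Backward induction: V(k, j) = exp(-r*dt) * [p_u * V(k+1, j+1) + p_m * V(k+1, j) + p_d * V(k+1, j-1)]
  V(1,-1) = exp(-r*dt) * [p_u*0.000000 + p_m*8.660877 + p_d*19.833160] = 8.828372
  V(1,+0) = exp(-r*dt) * [p_u*0.000000 + p_m*0.000000 + p_d*8.660877] = 1.385002
  V(1,+1) = exp(-r*dt) * [p_u*0.000000 + p_m*0.000000 + p_d*0.000000] = 0.000000
  V(0,+0) = exp(-r*dt) * [p_u*0.000000 + p_m*1.385002 + p_d*8.828372] = 2.316385


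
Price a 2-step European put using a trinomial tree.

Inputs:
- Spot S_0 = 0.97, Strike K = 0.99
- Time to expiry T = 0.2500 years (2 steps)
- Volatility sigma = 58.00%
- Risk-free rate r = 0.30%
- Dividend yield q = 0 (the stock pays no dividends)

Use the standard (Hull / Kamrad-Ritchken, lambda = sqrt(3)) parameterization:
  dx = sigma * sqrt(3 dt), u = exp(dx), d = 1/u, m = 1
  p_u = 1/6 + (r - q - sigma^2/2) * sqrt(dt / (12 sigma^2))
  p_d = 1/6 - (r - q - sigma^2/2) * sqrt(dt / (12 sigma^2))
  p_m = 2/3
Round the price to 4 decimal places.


Answer: Price = V(0,0) = 0.1104

Derivation:
dt = T/N = 0.125000; dx = sigma*sqrt(3*dt) = 0.355176
u = exp(dx) = 1.426432; d = 1/u = 0.701050
p_u = 0.137597, p_m = 0.666667, p_d = 0.195737
Discount per step: exp(-r*dt) = 0.999625
Stock lattice S(k, j) with j the centered position index:
  k=0: S(0,+0) = 0.9700
  k=1: S(1,-1) = 0.6800; S(1,+0) = 0.9700; S(1,+1) = 1.3836
  k=2: S(2,-2) = 0.4767; S(2,-1) = 0.6800; S(2,+0) = 0.9700; S(2,+1) = 1.3836; S(2,+2) = 1.9737
Terminal payoffs V(N, j) = max(K - S_T, 0):
  V(2,-2) = 0.513273; V(2,-1) = 0.309981; V(2,+0) = 0.020000; V(2,+1) = 0.000000; V(2,+2) = 0.000000
Backward induction: V(k, j) = exp(-r*dt) * [p_u * V(k+1, j+1) + p_m * V(k+1, j) + p_d * V(k+1, j-1)]
  V(1,-1) = exp(-r*dt) * [p_u*0.020000 + p_m*0.309981 + p_d*0.513273] = 0.309756
  V(1,+0) = exp(-r*dt) * [p_u*0.000000 + p_m*0.020000 + p_d*0.309981] = 0.073980
  V(1,+1) = exp(-r*dt) * [p_u*0.000000 + p_m*0.000000 + p_d*0.020000] = 0.003913
  V(0,+0) = exp(-r*dt) * [p_u*0.003913 + p_m*0.073980 + p_d*0.309756] = 0.110448


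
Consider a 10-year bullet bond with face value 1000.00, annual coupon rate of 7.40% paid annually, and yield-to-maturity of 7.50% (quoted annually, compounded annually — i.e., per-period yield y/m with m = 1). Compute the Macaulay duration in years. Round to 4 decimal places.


Answer: Macaulay duration = 7.3960 years

Derivation:
Coupon per period c = face * coupon_rate / m = 74.000000
Periods per year m = 1; per-period yield y/m = 0.075000
Number of cashflows N = 10
Cashflows (t years, CF_t, discount factor 1/(1+y/m)^(m*t), PV):
  t = 1.0000: CF_t = 74.000000, DF = 0.930233, PV = 68.837209
  t = 2.0000: CF_t = 74.000000, DF = 0.865333, PV = 64.034613
  t = 3.0000: CF_t = 74.000000, DF = 0.804961, PV = 59.567082
  t = 4.0000: CF_t = 74.000000, DF = 0.748801, PV = 55.411239
  t = 5.0000: CF_t = 74.000000, DF = 0.696559, PV = 51.545339
  t = 6.0000: CF_t = 74.000000, DF = 0.647962, PV = 47.949152
  t = 7.0000: CF_t = 74.000000, DF = 0.602755, PV = 44.603863
  t = 8.0000: CF_t = 74.000000, DF = 0.560702, PV = 41.491965
  t = 9.0000: CF_t = 74.000000, DF = 0.521583, PV = 38.597177
  t = 10.0000: CF_t = 1074.000000, DF = 0.485194, PV = 521.098279
Price P = sum_t PV_t = 993.135919
Macaulay numerator sum_t t * PV_t:
  t * PV_t at t = 1.0000: 68.837209
  t * PV_t at t = 2.0000: 128.069227
  t * PV_t at t = 3.0000: 178.701246
  t * PV_t at t = 4.0000: 221.644957
  t * PV_t at t = 5.0000: 257.726694
  t * PV_t at t = 6.0000: 287.694914
  t * PV_t at t = 7.0000: 312.227039
  t * PV_t at t = 8.0000: 331.935722
  t * PV_t at t = 9.0000: 347.374593
  t * PV_t at t = 10.0000: 5210.982790
Macaulay duration D = (sum_t t * PV_t) / P = 7345.194391 / 993.135919 = 7.395961


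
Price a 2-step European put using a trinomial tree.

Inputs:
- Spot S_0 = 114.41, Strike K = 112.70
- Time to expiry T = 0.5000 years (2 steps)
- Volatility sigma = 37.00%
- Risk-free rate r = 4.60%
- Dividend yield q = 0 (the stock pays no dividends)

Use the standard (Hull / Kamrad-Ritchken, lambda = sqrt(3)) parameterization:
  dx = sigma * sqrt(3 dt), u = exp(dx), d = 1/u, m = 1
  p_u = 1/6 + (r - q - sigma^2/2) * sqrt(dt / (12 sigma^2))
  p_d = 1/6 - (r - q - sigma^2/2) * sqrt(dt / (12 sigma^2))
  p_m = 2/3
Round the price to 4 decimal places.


dt = T/N = 0.250000; dx = sigma*sqrt(3*dt) = 0.320429
u = exp(dx) = 1.377719; d = 1/u = 0.725837
p_u = 0.157909, p_m = 0.666667, p_d = 0.175424
Discount per step: exp(-r*dt) = 0.988566
Stock lattice S(k, j) with j the centered position index:
  k=0: S(0,+0) = 114.4100
  k=1: S(1,-1) = 83.0430; S(1,+0) = 114.4100; S(1,+1) = 157.6249
  k=2: S(2,-2) = 60.2757; S(2,-1) = 83.0430; S(2,+0) = 114.4100; S(2,+1) = 157.6249; S(2,+2) = 217.1628
Terminal payoffs V(N, j) = max(K - S_T, 0):
  V(2,-2) = 52.424261; V(2,-1) = 29.656955; V(2,+0) = 0.000000; V(2,+1) = 0.000000; V(2,+2) = 0.000000
Backward induction: V(k, j) = exp(-r*dt) * [p_u * V(k+1, j+1) + p_m * V(k+1, j) + p_d * V(k+1, j-1)]
  V(1,-1) = exp(-r*dt) * [p_u*0.000000 + p_m*29.656955 + p_d*52.424261] = 28.636579
  V(1,+0) = exp(-r*dt) * [p_u*0.000000 + p_m*0.000000 + p_d*29.656955] = 5.143068
  V(1,+1) = exp(-r*dt) * [p_u*0.000000 + p_m*0.000000 + p_d*0.000000] = 0.000000
  V(0,+0) = exp(-r*dt) * [p_u*0.000000 + p_m*5.143068 + p_d*28.636579] = 8.355624

Answer: Price = V(0,0) = 8.3556


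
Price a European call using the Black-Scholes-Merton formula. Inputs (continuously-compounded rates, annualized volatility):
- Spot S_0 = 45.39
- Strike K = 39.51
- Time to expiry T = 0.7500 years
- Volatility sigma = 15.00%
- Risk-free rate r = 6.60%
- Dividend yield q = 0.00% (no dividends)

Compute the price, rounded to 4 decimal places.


Answer: Price = 7.9643

Derivation:
d1 = (ln(S/K) + (r - q + 0.5*sigma^2) * T) / (sigma * sqrt(T)) = 1.51400880
d2 = d1 - sigma * sqrt(T) = 1.38410499
exp(-rT) = 0.95170516; exp(-qT) = 1.00000000
C = S_0 * exp(-qT) * N(d1) - K * exp(-rT) * N(d2)
N(d1) = 0.93498820; N(d2) = 0.91683684
C = 45.3900 * 1.00000000 * 0.93498820 - 39.5100 * 0.95170516 * 0.91683684 = 7.9643


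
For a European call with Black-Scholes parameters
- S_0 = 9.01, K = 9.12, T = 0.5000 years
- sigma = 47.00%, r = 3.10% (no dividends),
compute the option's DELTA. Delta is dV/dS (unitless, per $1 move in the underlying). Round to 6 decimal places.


d1 = 0.1762960659; d2 = -0.1560441213
phi(d1) = 0.3927905799; exp(-qT) = 1.0000000000; exp(-rT) = 0.9846195068
N(d1) = 0.5699693237
Delta = exp(-qT) * N(d1) = 1.0000000000 * 0.5699693237 = 0.569969

Answer: Delta = 0.569969


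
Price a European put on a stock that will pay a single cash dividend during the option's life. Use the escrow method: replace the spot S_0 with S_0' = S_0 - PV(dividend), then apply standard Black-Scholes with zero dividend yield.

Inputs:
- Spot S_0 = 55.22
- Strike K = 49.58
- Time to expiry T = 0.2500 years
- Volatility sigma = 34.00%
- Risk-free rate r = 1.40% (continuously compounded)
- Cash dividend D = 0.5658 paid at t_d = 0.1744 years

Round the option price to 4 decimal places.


PV(D) = D * exp(-r * t_d) = 0.5658 * 0.99756138 = 0.56442023
S_0' = S_0 - PV(D) = 55.2200 - 0.56442023 = 54.65557977
d1 = (ln(S_0'/K) + (r + sigma^2/2)*T) / (sigma*sqrt(T)) = 0.67890461
d2 = d1 - sigma*sqrt(T) = 0.50890461
exp(-rT) = 0.99650612
N(-d1) = 0.24859915; N(-d2) = 0.30540955
P = K * exp(-rT) * N(-d2) - S_0' * N(-d1) = 49.5800 * 0.99650612 * 0.30540955 - 54.65557977 * 0.24859915 = 1.5020

Answer: Price = 1.5020


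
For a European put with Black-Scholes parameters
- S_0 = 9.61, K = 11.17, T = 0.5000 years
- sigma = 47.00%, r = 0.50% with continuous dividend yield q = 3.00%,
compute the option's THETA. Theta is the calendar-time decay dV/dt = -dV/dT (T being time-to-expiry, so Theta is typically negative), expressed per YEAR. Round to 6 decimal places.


d1 = -0.3240727251; d2 = -0.6564129122
phi(d1) = 0.3785337286; exp(-qT) = 0.9851119396; exp(-rT) = 0.9975031224
Theta = -S*exp(-qT)*phi(d1)*sigma/(2*sqrt(T)) + r*K*exp(-rT)*N(-d2) - q*S*exp(-qT)*N(-d1)
N(-d1) = 0.6270585121; N(-d2) = 0.7442207577; sqrt(T) = 0.7071067812
Term 1 = -9.6100 * 0.9851119396 * 0.3785337286 * 0.4700 / (2 * 0.7071067812) = -1.1909579098
Term 2 = 0.0050 * 11.1700 * 0.9975031224 * 0.7442207577 = 0.0414609473
Term 3 = -0.0300 * 9.6100 * 0.9851119396 * 0.6270585121 = -0.1780894911
Theta = -1.1909579098 + (0.0414609473) + (-0.1780894911) = -1.327586

Answer: Theta = -1.327586


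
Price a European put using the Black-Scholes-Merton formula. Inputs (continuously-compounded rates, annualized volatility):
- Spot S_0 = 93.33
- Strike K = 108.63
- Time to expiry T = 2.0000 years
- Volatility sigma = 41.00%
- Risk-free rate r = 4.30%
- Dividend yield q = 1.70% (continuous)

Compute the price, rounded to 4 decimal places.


Answer: Price = 26.7034

Derivation:
d1 = (ln(S/K) + (r - q + 0.5*sigma^2) * T) / (sigma * sqrt(T)) = 0.11778327
d2 = d1 - sigma * sqrt(T) = -0.46204429
exp(-rT) = 0.91759423; exp(-qT) = 0.96657150
P = K * exp(-rT) * N(-d2) - S_0 * exp(-qT) * N(-d1)
N(-d1) = 0.45311969; N(-d2) = 0.67797522
P = 108.6300 * 0.91759423 * 0.67797522 - 93.3300 * 0.96657150 * 0.45311969 = 26.7034


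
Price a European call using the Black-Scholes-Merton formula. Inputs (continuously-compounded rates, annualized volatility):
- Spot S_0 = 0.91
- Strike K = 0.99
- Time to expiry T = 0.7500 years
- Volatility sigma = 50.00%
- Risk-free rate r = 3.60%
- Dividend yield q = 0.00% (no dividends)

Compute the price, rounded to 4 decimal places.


Answer: Price = 0.1351

Derivation:
d1 = (ln(S/K) + (r - q + 0.5*sigma^2) * T) / (sigma * sqrt(T)) = 0.08426925
d2 = d1 - sigma * sqrt(T) = -0.34874345
exp(-rT) = 0.97336124; exp(-qT) = 1.00000000
C = S_0 * exp(-qT) * N(d1) - K * exp(-rT) * N(d2)
N(d1) = 0.53357882; N(d2) = 0.36364096
C = 0.9100 * 1.00000000 * 0.53357882 - 0.9900 * 0.97336124 * 0.36364096 = 0.1351


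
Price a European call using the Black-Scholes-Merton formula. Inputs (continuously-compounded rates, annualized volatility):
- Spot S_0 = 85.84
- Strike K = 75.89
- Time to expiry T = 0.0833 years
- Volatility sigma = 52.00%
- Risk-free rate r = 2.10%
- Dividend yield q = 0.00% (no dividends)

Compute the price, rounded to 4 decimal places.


Answer: Price = 11.4536

Derivation:
d1 = (ln(S/K) + (r - q + 0.5*sigma^2) * T) / (sigma * sqrt(T)) = 0.90758720
d2 = d1 - sigma * sqrt(T) = 0.75750615
exp(-rT) = 0.99825223; exp(-qT) = 1.00000000
C = S_0 * exp(-qT) * N(d1) - K * exp(-rT) * N(d2)
N(d1) = 0.81795182; N(d2) = 0.77562666
C = 85.8400 * 1.00000000 * 0.81795182 - 75.8900 * 0.99825223 * 0.77562666 = 11.4536


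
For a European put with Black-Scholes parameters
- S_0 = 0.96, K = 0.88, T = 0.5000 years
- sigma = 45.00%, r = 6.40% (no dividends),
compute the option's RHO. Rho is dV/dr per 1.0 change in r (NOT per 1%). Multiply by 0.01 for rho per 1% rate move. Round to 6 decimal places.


d1 = 0.5331157000; d2 = 0.2149176485
phi(d1) = 0.3460940542; exp(-qT) = 1.0000000000; exp(-rT) = 0.9685065821
N(-d2) = 0.4149157624
Rho = -K*T*exp(-rT)*N(-d2) = -0.8800 * 0.5000 * 0.9685065821 * 0.4149157624 = -0.176813

Answer: Rho = -0.176813


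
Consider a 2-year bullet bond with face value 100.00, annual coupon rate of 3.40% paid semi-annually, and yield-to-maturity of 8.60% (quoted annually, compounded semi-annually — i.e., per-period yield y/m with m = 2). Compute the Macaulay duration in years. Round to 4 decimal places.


Answer: Macaulay duration = 1.9475 years

Derivation:
Coupon per period c = face * coupon_rate / m = 1.700000
Periods per year m = 2; per-period yield y/m = 0.043000
Number of cashflows N = 4
Cashflows (t years, CF_t, discount factor 1/(1+y/m)^(m*t), PV):
  t = 0.5000: CF_t = 1.700000, DF = 0.958773, PV = 1.629914
  t = 1.0000: CF_t = 1.700000, DF = 0.919245, PV = 1.562717
  t = 1.5000: CF_t = 1.700000, DF = 0.881347, PV = 1.498290
  t = 2.0000: CF_t = 101.700000, DF = 0.845012, PV = 85.937699
Price P = sum_t PV_t = 90.628620
Macaulay numerator sum_t t * PV_t:
  t * PV_t at t = 0.5000: 0.814957
  t * PV_t at t = 1.0000: 1.562717
  t * PV_t at t = 1.5000: 2.247436
  t * PV_t at t = 2.0000: 171.875397
Macaulay duration D = (sum_t t * PV_t) / P = 176.500507 / 90.628620 = 1.947514


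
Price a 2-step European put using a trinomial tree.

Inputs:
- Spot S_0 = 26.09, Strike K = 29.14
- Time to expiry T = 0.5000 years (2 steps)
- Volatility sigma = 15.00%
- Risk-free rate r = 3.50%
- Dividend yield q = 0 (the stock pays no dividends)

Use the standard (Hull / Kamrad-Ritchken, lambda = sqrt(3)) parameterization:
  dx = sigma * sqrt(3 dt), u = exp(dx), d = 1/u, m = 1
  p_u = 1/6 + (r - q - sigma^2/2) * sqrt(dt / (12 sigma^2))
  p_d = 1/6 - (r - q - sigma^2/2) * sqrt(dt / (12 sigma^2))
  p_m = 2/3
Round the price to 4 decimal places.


dt = T/N = 0.250000; dx = sigma*sqrt(3*dt) = 0.129904
u = exp(dx) = 1.138719; d = 1/u = 0.878180
p_u = 0.189520, p_m = 0.666667, p_d = 0.143813
Discount per step: exp(-r*dt) = 0.991288
Stock lattice S(k, j) with j the centered position index:
  k=0: S(0,+0) = 26.0900
  k=1: S(1,-1) = 22.9117; S(1,+0) = 26.0900; S(1,+1) = 29.7092
  k=2: S(2,-2) = 20.1206; S(2,-1) = 22.9117; S(2,+0) = 26.0900; S(2,+1) = 29.7092; S(2,+2) = 33.8304
Terminal payoffs V(N, j) = max(K - S_T, 0):
  V(2,-2) = 9.019394; V(2,-1) = 6.228286; V(2,+0) = 3.050000; V(2,+1) = 0.000000; V(2,+2) = 0.000000
Backward induction: V(k, j) = exp(-r*dt) * [p_u * V(k+1, j+1) + p_m * V(k+1, j) + p_d * V(k+1, j-1)]
  V(1,-1) = exp(-r*dt) * [p_u*3.050000 + p_m*6.228286 + p_d*9.019394] = 5.974826
  V(1,+0) = exp(-r*dt) * [p_u*0.000000 + p_m*3.050000 + p_d*6.228286] = 2.903526
  V(1,+1) = exp(-r*dt) * [p_u*0.000000 + p_m*0.000000 + p_d*3.050000] = 0.434809
  V(0,+0) = exp(-r*dt) * [p_u*0.434809 + p_m*2.903526 + p_d*5.974826] = 2.852281

Answer: Price = V(0,0) = 2.8523


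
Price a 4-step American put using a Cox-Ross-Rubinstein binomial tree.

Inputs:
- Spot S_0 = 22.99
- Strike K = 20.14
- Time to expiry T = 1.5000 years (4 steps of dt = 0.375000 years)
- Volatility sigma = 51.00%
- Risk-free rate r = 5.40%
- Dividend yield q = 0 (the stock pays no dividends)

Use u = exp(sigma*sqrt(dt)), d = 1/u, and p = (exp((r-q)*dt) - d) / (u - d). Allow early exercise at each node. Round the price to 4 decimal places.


dt = T/N = 0.375000
u = exp(sigma*sqrt(dt)) = 1.366578; d = 1/u = 0.731755
p = (exp((r-q)*dt) - d) / (u - d) = 0.454775
Discount per step: exp(-r*dt) = 0.979954
Stock lattice S(k, i) with i counting down-moves:
  k=0: S(0,0) = 22.9900
  k=1: S(1,0) = 31.4176; S(1,1) = 16.8230
  k=2: S(2,0) = 42.9347; S(2,1) = 22.9900; S(2,2) = 12.3103
  k=3: S(3,0) = 58.6736; S(3,1) = 31.4176; S(3,2) = 16.8230; S(3,3) = 9.0081
  k=4: S(4,0) = 80.1820; S(4,1) = 42.9347; S(4,2) = 22.9900; S(4,3) = 12.3103; S(4,4) = 6.5918
Terminal payoffs V(N, i) = max(K - S_T, 0):
  V(4,0) = 0.000000; V(4,1) = 0.000000; V(4,2) = 0.000000; V(4,3) = 7.829661; V(4,4) = 13.548245
Backward induction: V(k, i) = exp(-r*dt) * [p * V(k+1, i) + (1-p) * V(k+1, i+1)]; then take max(V_cont, immediate exercise) for American.
  V(3,0) = exp(-r*dt) * [p*0.000000 + (1-p)*0.000000] = 0.000000; exercise = 0.000000; V(3,0) = max -> 0.000000
  V(3,1) = exp(-r*dt) * [p*0.000000 + (1-p)*0.000000] = 0.000000; exercise = 0.000000; V(3,1) = max -> 0.000000
  V(3,2) = exp(-r*dt) * [p*0.000000 + (1-p)*7.829661] = 4.183352; exercise = 3.316960; V(3,2) = max -> 4.183352
  V(3,3) = exp(-r*dt) * [p*7.829661 + (1-p)*13.548245] = 10.728118; exercise = 11.131852; V(3,3) = max -> 11.131852
  V(2,0) = exp(-r*dt) * [p*0.000000 + (1-p)*0.000000] = 0.000000; exercise = 0.000000; V(2,0) = max -> 0.000000
  V(2,1) = exp(-r*dt) * [p*0.000000 + (1-p)*4.183352] = 2.235146; exercise = 0.000000; V(2,1) = max -> 2.235146
  V(2,2) = exp(-r*dt) * [p*4.183352 + (1-p)*11.131852] = 7.812043; exercise = 7.829661; V(2,2) = max -> 7.829661
  V(1,0) = exp(-r*dt) * [p*0.000000 + (1-p)*2.235146] = 1.194228; exercise = 0.000000; V(1,0) = max -> 1.194228
  V(1,1) = exp(-r*dt) * [p*2.235146 + (1-p)*7.829661] = 5.179463; exercise = 3.316960; V(1,1) = max -> 5.179463
  V(0,0) = exp(-r*dt) * [p*1.194228 + (1-p)*5.179463] = 3.299581; exercise = 0.000000; V(0,0) = max -> 3.299581

Answer: Price = V(0,0) = 3.2996


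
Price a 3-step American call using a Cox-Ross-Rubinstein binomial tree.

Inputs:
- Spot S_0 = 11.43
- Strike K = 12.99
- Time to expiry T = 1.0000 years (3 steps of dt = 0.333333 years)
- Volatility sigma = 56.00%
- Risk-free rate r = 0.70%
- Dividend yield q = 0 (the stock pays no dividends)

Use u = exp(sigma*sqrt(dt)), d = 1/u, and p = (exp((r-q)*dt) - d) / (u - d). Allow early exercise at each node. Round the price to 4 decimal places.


Answer: Price = V(0,0) = 2.1567

Derivation:
dt = T/N = 0.333333
u = exp(sigma*sqrt(dt)) = 1.381702; d = 1/u = 0.723745
p = (exp((r-q)*dt) - d) / (u - d) = 0.423418
Discount per step: exp(-r*dt) = 0.997669
Stock lattice S(k, i) with i counting down-moves:
  k=0: S(0,0) = 11.4300
  k=1: S(1,0) = 15.7929; S(1,1) = 8.2724
  k=2: S(2,0) = 21.8210; S(2,1) = 11.4300; S(2,2) = 5.9871
  k=3: S(3,0) = 30.1502; S(3,1) = 15.7929; S(3,2) = 8.2724; S(3,3) = 4.3331
Terminal payoffs V(N, i) = max(S_T - K, 0):
  V(3,0) = 17.160151; V(3,1) = 2.802855; V(3,2) = 0.000000; V(3,3) = 0.000000
Backward induction: V(k, i) = exp(-r*dt) * [p * V(k+1, i) + (1-p) * V(k+1, i+1)]; then take max(V_cont, immediate exercise) for American.
  V(2,0) = exp(-r*dt) * [p*17.160151 + (1-p)*2.802855] = 8.861296; exercise = 8.831021; V(2,0) = max -> 8.861296
  V(2,1) = exp(-r*dt) * [p*2.802855 + (1-p)*0.000000] = 1.184014; exercise = 0.000000; V(2,1) = max -> 1.184014
  V(2,2) = exp(-r*dt) * [p*0.000000 + (1-p)*0.000000] = 0.000000; exercise = 0.000000; V(2,2) = max -> 0.000000
  V(1,0) = exp(-r*dt) * [p*8.861296 + (1-p)*1.184014] = 4.424380; exercise = 2.802855; V(1,0) = max -> 4.424380
  V(1,1) = exp(-r*dt) * [p*1.184014 + (1-p)*0.000000] = 0.500165; exercise = 0.000000; V(1,1) = max -> 0.500165
  V(0,0) = exp(-r*dt) * [p*4.424380 + (1-p)*0.500165] = 2.156711; exercise = 0.000000; V(0,0) = max -> 2.156711


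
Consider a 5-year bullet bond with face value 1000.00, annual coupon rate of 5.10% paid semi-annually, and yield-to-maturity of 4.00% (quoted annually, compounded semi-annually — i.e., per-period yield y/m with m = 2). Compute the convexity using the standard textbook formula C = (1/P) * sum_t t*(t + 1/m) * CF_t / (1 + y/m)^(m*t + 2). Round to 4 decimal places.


Coupon per period c = face * coupon_rate / m = 25.500000
Periods per year m = 2; per-period yield y/m = 0.020000
Number of cashflows N = 10
Cashflows (t years, CF_t, discount factor 1/(1+y/m)^(m*t), PV):
  t = 0.5000: CF_t = 25.500000, DF = 0.980392, PV = 25.000000
  t = 1.0000: CF_t = 25.500000, DF = 0.961169, PV = 24.509804
  t = 1.5000: CF_t = 25.500000, DF = 0.942322, PV = 24.029220
  t = 2.0000: CF_t = 25.500000, DF = 0.923845, PV = 23.558058
  t = 2.5000: CF_t = 25.500000, DF = 0.905731, PV = 23.096136
  t = 3.0000: CF_t = 25.500000, DF = 0.887971, PV = 22.643270
  t = 3.5000: CF_t = 25.500000, DF = 0.870560, PV = 22.199285
  t = 4.0000: CF_t = 25.500000, DF = 0.853490, PV = 21.764004
  t = 4.5000: CF_t = 25.500000, DF = 0.836755, PV = 21.337259
  t = 5.0000: CF_t = 1025.500000, DF = 0.820348, PV = 841.267182
Price P = sum_t PV_t = 1049.404218
Convexity numerator sum_t t*(t + 1/m) * CF_t / (1+y/m)^(m*t + 2):
  t = 0.5000: term = 12.014610
  t = 1.0000: term = 35.337088
  t = 1.5000: term = 69.288407
  t = 2.0000: term = 113.216351
  t = 2.5000: term = 166.494634
  t = 3.0000: term = 228.522047
  t = 3.5000: term = 298.721630
  t = 4.0000: term = 376.539870
  t = 4.5000: term = 461.445919
  t = 5.0000: term = 22236.493168
Convexity = (1/P) * sum = 23998.073723 / 1049.404218 = 22.868284

Answer: Convexity = 22.8683


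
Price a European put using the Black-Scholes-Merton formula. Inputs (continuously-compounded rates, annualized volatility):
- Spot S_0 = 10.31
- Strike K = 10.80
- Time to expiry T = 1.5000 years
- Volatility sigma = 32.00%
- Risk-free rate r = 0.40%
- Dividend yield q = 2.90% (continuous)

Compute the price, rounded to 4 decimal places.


Answer: Price = 2.0689

Derivation:
d1 = (ln(S/K) + (r - q + 0.5*sigma^2) * T) / (sigma * sqrt(T)) = -0.01819725
d2 = d1 - sigma * sqrt(T) = -0.41011561
exp(-rT) = 0.99401796; exp(-qT) = 0.95743255
P = K * exp(-rT) * N(-d2) - S_0 * exp(-qT) * N(-d1)
N(-d1) = 0.50725925; N(-d2) = 0.65913943
P = 10.8000 * 0.99401796 * 0.65913943 - 10.3100 * 0.95743255 * 0.50725925 = 2.0689


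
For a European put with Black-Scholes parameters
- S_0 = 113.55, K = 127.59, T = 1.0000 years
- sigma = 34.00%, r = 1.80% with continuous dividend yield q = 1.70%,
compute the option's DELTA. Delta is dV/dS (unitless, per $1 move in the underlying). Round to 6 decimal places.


d1 = -0.1699374394; d2 = -0.5099374394
phi(d1) = 0.3932231959; exp(-qT) = 0.9831436846; exp(-rT) = 0.9821610324
N(-d1) = 0.5674703315
Delta = -exp(-qT) * N(-d1) = -0.9831436846 * 0.5674703315 = -0.557905

Answer: Delta = -0.557905


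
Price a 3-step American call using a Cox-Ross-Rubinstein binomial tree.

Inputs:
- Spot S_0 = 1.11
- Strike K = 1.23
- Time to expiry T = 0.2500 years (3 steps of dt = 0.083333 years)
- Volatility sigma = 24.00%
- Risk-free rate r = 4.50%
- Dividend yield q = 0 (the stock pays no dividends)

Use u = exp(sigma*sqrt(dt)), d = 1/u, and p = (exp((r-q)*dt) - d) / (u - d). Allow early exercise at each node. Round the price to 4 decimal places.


dt = T/N = 0.083333
u = exp(sigma*sqrt(dt)) = 1.071738; d = 1/u = 0.933063
p = (exp((r-q)*dt) - d) / (u - d) = 0.509779
Discount per step: exp(-r*dt) = 0.996257
Stock lattice S(k, i) with i counting down-moves:
  k=0: S(0,0) = 1.1100
  k=1: S(1,0) = 1.1896; S(1,1) = 1.0357
  k=2: S(2,0) = 1.2750; S(2,1) = 1.1100; S(2,2) = 0.9664
  k=3: S(3,0) = 1.3664; S(3,1) = 1.1896; S(3,2) = 1.0357; S(3,3) = 0.9017
Terminal payoffs V(N, i) = max(S_T - K, 0):
  V(3,0) = 0.136436; V(3,1) = 0.000000; V(3,2) = 0.000000; V(3,3) = 0.000000
Backward induction: V(k, i) = exp(-r*dt) * [p * V(k+1, i) + (1-p) * V(k+1, i+1)]; then take max(V_cont, immediate exercise) for American.
  V(2,0) = exp(-r*dt) * [p*0.136436 + (1-p)*0.000000] = 0.069292; exercise = 0.044972; V(2,0) = max -> 0.069292
  V(2,1) = exp(-r*dt) * [p*0.000000 + (1-p)*0.000000] = 0.000000; exercise = 0.000000; V(2,1) = max -> 0.000000
  V(2,2) = exp(-r*dt) * [p*0.000000 + (1-p)*0.000000] = 0.000000; exercise = 0.000000; V(2,2) = max -> 0.000000
  V(1,0) = exp(-r*dt) * [p*0.069292 + (1-p)*0.000000] = 0.035191; exercise = 0.000000; V(1,0) = max -> 0.035191
  V(1,1) = exp(-r*dt) * [p*0.000000 + (1-p)*0.000000] = 0.000000; exercise = 0.000000; V(1,1) = max -> 0.000000
  V(0,0) = exp(-r*dt) * [p*0.035191 + (1-p)*0.000000] = 0.017873; exercise = 0.000000; V(0,0) = max -> 0.017873

Answer: Price = V(0,0) = 0.0179


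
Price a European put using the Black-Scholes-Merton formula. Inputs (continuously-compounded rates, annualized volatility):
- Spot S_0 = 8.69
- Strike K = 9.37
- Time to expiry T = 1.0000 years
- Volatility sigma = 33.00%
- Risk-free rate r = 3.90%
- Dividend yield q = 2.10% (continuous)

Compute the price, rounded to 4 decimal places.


d1 = (ln(S/K) + (r - q + 0.5*sigma^2) * T) / (sigma * sqrt(T)) = -0.00875805
d2 = d1 - sigma * sqrt(T) = -0.33875805
exp(-rT) = 0.96175071; exp(-qT) = 0.97921896
P = K * exp(-rT) * N(-d2) - S_0 * exp(-qT) * N(-d1)
N(-d1) = 0.50349391; N(-d2) = 0.63260400
P = 9.3700 * 0.96175071 * 0.63260400 - 8.6900 * 0.97921896 * 0.50349391 = 1.4163

Answer: Price = 1.4163


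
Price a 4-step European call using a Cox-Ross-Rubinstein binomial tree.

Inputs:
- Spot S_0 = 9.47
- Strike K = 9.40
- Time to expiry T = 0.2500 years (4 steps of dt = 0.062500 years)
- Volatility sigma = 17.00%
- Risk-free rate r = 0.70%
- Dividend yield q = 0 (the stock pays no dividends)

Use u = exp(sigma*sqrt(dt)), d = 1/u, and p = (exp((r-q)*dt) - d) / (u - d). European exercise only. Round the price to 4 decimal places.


dt = T/N = 0.062500
u = exp(sigma*sqrt(dt)) = 1.043416; d = 1/u = 0.958390
p = (exp((r-q)*dt) - d) / (u - d) = 0.494523
Discount per step: exp(-r*dt) = 0.999563
Stock lattice S(k, i) with i counting down-moves:
  k=0: S(0,0) = 9.4700
  k=1: S(1,0) = 9.8812; S(1,1) = 9.0760
  k=2: S(2,0) = 10.3102; S(2,1) = 9.4700; S(2,2) = 8.6983
  k=3: S(3,0) = 10.7578; S(3,1) = 9.8812; S(3,2) = 9.0760; S(3,3) = 8.3364
  k=4: S(4,0) = 11.2248; S(4,1) = 10.3102; S(4,2) = 9.4700; S(4,3) = 8.6983; S(4,4) = 7.9895
Terminal payoffs V(N, i) = max(S_T - K, 0):
  V(4,0) = 1.824837; V(4,1) = 0.910151; V(4,2) = 0.070000; V(4,3) = 0.000000; V(4,4) = 0.000000
Backward induction: V(k, i) = exp(-r*dt) * [p * V(k+1, i) + (1-p) * V(k+1, i+1)].
  V(3,0) = exp(-r*dt) * [p*1.824837 + (1-p)*0.910151] = 1.361888
  V(3,1) = exp(-r*dt) * [p*0.910151 + (1-p)*0.070000] = 0.485262
  V(3,2) = exp(-r*dt) * [p*0.070000 + (1-p)*0.000000] = 0.034601
  V(3,3) = exp(-r*dt) * [p*0.000000 + (1-p)*0.000000] = 0.000000
  V(2,0) = exp(-r*dt) * [p*1.361888 + (1-p)*0.485262] = 0.918372
  V(2,1) = exp(-r*dt) * [p*0.485262 + (1-p)*0.034601] = 0.257351
  V(2,2) = exp(-r*dt) * [p*0.034601 + (1-p)*0.000000] = 0.017104
  V(1,0) = exp(-r*dt) * [p*0.918372 + (1-p)*0.257351] = 0.583986
  V(1,1) = exp(-r*dt) * [p*0.257351 + (1-p)*0.017104] = 0.135852
  V(0,0) = exp(-r*dt) * [p*0.583986 + (1-p)*0.135852] = 0.357308

Answer: Price = V(0,0) = 0.3573
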